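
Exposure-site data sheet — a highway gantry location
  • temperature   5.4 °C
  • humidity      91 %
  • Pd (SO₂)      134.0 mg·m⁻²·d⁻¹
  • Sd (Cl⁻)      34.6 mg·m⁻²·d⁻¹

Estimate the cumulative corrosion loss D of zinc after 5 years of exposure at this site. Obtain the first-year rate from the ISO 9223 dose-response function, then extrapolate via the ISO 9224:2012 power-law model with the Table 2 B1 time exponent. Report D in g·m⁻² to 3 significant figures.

D(5) = 174 g·m⁻²

zinc: f(T) = +0.038·(T−10) [T≤10 °C] = -0.1748
  SO₂ term: 0.0129·134.0^0.44·exp(0.046·91-0.1748) = 6.146
  Sd branch = 0.0175·Sd^0.57·e^(0.008·RH+0.085·T) = 0.4323 μm/a
  sum: 6.146 + 0.4323 → r_corr = 6.578 μm/a
Long-term exponent b (ISO 9224 Table 2, B1) = 0.813
  D(5) = 6.578 × 5^0.813 = 6.578 × 3.701 = 24.34 μm
  Mass loss = 24.34 μm × 7.14 g/cm³ = 173.8 g·m⁻²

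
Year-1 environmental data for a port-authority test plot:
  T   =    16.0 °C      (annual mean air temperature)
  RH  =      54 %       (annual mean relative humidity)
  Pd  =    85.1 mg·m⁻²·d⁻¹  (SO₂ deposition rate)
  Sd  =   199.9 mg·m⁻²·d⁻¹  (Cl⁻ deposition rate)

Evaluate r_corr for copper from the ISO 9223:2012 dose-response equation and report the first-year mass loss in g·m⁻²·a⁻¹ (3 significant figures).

copper: f(T) = -0.080·(T−10) [T>10 °C] = -0.4800
  sulphur-dioxide contribution → 0.2519 μm/a
  chloride contribution → 0.6557 μm/a
  total first-year rate 0.9076 μm/a
Convert to mass loss: 0.9076 μm/a × 8.96 g/cm³ = 8.132 g·m⁻²·a⁻¹

r_corr = 8.13 g·m⁻²·a⁻¹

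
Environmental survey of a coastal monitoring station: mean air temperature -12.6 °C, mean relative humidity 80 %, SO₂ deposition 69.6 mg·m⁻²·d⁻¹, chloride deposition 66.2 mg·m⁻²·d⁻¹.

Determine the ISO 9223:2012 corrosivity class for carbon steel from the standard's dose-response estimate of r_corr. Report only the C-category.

carbon steel: T≤10 °C ⇒ hinge +0.150·(-12.6−10) = -3.3900
  SO₂ term: 1.77·69.6^0.52·exp(0.02·80-3.3900) = 2.684
  Sd branch = 0.102·Sd^0.62·e^(0.033·RH+0.04·T) = 11.62 μm/a
  r_corr = 2.684 + 11.62 = 14.3 μm/a
Category bounds: 1.3…25 μm/a bracket r_corr ⇒ C2

C2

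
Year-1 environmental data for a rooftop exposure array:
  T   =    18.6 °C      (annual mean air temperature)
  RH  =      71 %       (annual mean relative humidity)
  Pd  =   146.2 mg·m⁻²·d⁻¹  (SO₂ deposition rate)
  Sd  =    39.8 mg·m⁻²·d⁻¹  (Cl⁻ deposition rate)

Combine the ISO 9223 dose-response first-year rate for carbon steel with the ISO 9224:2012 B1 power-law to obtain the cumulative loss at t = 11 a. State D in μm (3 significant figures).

D(11) = 292 μm

carbon steel: temperature factor f = -0.054·(8.6) = -0.4644
  Pd branch = 1.77·Pd^0.52·e^(0.02·RH+f) = 61.48 μm/a
  Sd branch = 0.102·Sd^0.62·e^(0.033·RH+0.04·T) = 21.94 μm/a
  sum: 61.48 + 21.94 → r_corr = 83.42 μm/a
ISO 9224: D(t) = r_corr · t^b with b = 0.523 (carbon steel, B1)
  D(11) = 83.42 × 11^0.523 = 83.42 × 3.505 = 292.4 μm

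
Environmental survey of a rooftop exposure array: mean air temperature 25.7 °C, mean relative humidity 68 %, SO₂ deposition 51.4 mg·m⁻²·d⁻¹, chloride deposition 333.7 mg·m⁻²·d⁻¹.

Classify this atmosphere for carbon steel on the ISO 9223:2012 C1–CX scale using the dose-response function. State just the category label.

carbon steel: temperature factor f = -0.054·(15.7) = -0.8478
  sulphur-dioxide contribution → 22.91 μm/a
  chloride contribution → 98.65 μm/a
  ⇒ r_corr(carbon steel) = 121.6 μm/a
122 μm/a falls in (80, 200] for carbon steel → category C5

C5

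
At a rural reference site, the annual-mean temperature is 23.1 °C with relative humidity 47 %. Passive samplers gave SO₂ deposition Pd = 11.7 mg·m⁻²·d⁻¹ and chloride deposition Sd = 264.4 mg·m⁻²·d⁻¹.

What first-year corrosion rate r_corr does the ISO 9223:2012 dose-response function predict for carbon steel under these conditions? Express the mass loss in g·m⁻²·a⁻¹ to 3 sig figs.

r_corr = 365 g·m⁻²·a⁻¹

carbon steel: f(T) = -0.054·(T−10) [T>10 °C] = -0.7074
  SO₂ term: 1.77·11.7^0.52·exp(0.02·47-0.7074) = 8.025
  Sd branch = 0.102·Sd^0.62·e^(0.033·RH+0.04·T) = 38.48 μm/a
  sum: 8.025 + 38.48 → r_corr = 46.51 μm/a
Convert to mass loss: 46.51 μm/a × 7.85 g/cm³ = 365.1 g·m⁻²·a⁻¹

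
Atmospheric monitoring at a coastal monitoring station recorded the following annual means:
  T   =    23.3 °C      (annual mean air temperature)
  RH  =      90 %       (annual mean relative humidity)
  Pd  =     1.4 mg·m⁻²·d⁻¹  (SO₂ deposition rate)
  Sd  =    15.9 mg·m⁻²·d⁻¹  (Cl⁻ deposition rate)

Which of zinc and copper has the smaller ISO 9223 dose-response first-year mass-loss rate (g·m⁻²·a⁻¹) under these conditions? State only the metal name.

zinc: T>10 °C ⇒ hinge -0.071·(23.3−10) = -0.9443
  SO₂ term: 0.0129·1.4^0.44·exp(0.046·90-0.9443) = 0.3654
  Cl⁻ term: 0.0175·15.9^0.57·exp(0.008·90+0.085·23.3) = 1.261
  sum: 0.3654 + 1.261 → r_corr = 1.626 μm/a
  mass loss = 1.626 μm/a × 7.14 g/cm³ = 11.61 g·m⁻²·a⁻¹
copper: T>10 °C ⇒ hinge -0.080·(23.3−10) = -1.0640
  Pd branch = 0.0053·Pd^0.26·e^(0.059·RH+f) = 0.4039 μm/a
  Sd branch = 0.01025·Sd^0.27·e^(0.036·RH+0.049·T) = 1.73 μm/a
  r_corr = 0.4039 + 1.73 = 2.134 μm/a
  mass loss = 2.134 μm/a × 8.96 g/cm³ = 19.12 g·m⁻²·a⁻¹
Ordering by g·m⁻²·a⁻¹: copper (19.1) > zinc (11.6)

zinc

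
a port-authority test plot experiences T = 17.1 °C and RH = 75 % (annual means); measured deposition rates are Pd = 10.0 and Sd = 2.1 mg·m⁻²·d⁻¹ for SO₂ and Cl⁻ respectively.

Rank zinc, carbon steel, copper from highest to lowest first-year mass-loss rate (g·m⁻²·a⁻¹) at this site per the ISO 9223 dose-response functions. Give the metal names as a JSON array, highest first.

zinc: temperature factor f = -0.071·(7.1) = -0.5041
  SO₂ term: 0.0129·10.0^0.44·exp(0.046·75-0.5041) = 0.676
  Cl⁻ term: 0.0175·2.1^0.57·exp(0.008·75+0.085·17.1) = 0.2082
  r_corr = 0.676 + 0.2082 = 0.8843 μm/a
  mass loss = 0.8843 μm/a × 7.14 g/cm³ = 6.314 g·m⁻²·a⁻¹
carbon steel: T>10 °C ⇒ hinge -0.054·(17.1−10) = -0.3834
  Pd branch = 1.77·Pd^0.52·e^(0.02·RH+f) = 17.9 μm/a
  Sd branch = 0.102·Sd^0.62·e^(0.033·RH+0.04·T) = 3.805 μm/a
  sum: 17.9 + 3.805 → r_corr = 21.71 μm/a
  mass loss = 21.71 μm/a × 7.85 g/cm³ = 170.4 g·m⁻²·a⁻¹
copper: f(T) = -0.080·(T−10) [T>10 °C] = -0.5680
  Pd branch = 0.0053·Pd^0.26·e^(0.059·RH+f) = 0.4564 μm/a
  Sd branch = 0.01025·Sd^0.27·e^(0.036·RH+0.049·T) = 0.4307 μm/a
  sum: 0.4564 + 0.4307 → r_corr = 0.8871 μm/a
  mass loss = 0.8871 μm/a × 8.96 g/cm³ = 7.949 g·m⁻²·a⁻¹
Ordering by g·m⁻²·a⁻¹: carbon steel (170) > copper (7.95) > zinc (6.31)

["carbon steel", "copper", "zinc"]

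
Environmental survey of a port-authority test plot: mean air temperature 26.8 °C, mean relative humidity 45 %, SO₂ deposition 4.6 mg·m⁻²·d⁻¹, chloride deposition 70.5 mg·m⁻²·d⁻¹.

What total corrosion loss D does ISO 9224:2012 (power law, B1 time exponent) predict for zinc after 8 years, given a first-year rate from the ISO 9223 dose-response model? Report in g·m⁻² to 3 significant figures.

D(8) = 110 g·m⁻²

zinc: temperature factor f = -0.071·(16.8) = -1.1928
  Pd branch = 0.0129·Pd^0.44·e^(0.046·RH+f) = 0.0607 μm/a
  Sd branch = 0.0175·Sd^0.57·e^(0.008·RH+0.085·T) = 2.768 μm/a
  sum: 0.0607 + 2.768 → r_corr = 2.829 μm/a
Long-term exponent b (ISO 9224 Table 2, B1) = 0.813
  D(8) = 2.829 × 8^0.813 = 2.829 × 5.423 = 15.34 μm
  Mass loss = 15.34 μm × 7.14 g/cm³ = 109.5 g·m⁻²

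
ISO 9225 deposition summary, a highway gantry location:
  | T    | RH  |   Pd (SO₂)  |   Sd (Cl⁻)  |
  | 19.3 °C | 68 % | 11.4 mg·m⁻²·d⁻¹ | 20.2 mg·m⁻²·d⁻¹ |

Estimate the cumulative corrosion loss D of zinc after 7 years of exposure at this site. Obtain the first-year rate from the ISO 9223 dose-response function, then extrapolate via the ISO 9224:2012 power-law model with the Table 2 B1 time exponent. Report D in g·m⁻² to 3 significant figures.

zinc: temperature factor f = -0.071·(9.3) = -0.6603
  sulphur-dioxide contribution → 0.444 μm/a
  chloride contribution → 0.8626 μm/a
  total first-year rate 1.307 μm/a
ISO 9224: D(t) = r_corr · t^b with b = 0.813 (zinc, B1)
  D(7) = 1.307 × 7^0.813 = 1.307 × 4.865 = 6.356 μm
  Mass loss = 6.356 μm × 7.14 g/cm³ = 45.38 g·m⁻²

D(7) = 45.4 g·m⁻²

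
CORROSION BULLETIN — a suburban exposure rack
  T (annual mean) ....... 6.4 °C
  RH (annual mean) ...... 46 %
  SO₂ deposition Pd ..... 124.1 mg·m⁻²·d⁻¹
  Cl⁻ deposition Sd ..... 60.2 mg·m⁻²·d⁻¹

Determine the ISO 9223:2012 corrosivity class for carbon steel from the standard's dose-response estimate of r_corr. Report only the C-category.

C3

carbon steel: T≤10 °C ⇒ hinge +0.150·(6.4−10) = -0.5400
  SO₂ term: 1.77·124.1^0.52·exp(0.02·46-0.5400) = 31.75
  Cl⁻ term: 0.102·60.2^0.62·exp(0.033·46+0.04·6.4) = 7.628
  sum: 31.75 + 7.628 → r_corr = 39.38 μm/a
ISO 9223 Table 2 (carbon steel): 25 < 39.4 ≤ 50 μm/a ⇒ C3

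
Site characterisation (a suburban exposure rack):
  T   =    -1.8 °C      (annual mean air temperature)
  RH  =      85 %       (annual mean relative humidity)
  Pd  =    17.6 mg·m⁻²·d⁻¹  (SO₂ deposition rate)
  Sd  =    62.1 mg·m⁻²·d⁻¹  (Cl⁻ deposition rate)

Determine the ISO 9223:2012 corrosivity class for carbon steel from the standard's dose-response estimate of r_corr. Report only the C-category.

carbon steel: temperature factor f = +0.150·(-11.8) = -1.7700
  sulphur-dioxide contribution → 7.332 μm/a
  chloride contribution → 20.29 μm/a
  ⇒ r_corr(carbon steel) = 27.62 μm/a
27.6 μm/a falls in (25, 50] for carbon steel → category C3

C3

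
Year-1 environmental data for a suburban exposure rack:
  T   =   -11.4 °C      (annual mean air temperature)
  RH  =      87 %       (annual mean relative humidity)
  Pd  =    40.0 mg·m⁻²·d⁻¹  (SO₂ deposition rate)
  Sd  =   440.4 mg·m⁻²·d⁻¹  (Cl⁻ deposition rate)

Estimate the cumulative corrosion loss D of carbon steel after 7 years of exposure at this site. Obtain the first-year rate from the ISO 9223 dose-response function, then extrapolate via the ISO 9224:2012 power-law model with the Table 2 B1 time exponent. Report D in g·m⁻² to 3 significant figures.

carbon steel: f(T) = +0.150·(T−10) [T≤10 °C] = -3.2100
  SO₂ term: 1.77·40.0^0.52·exp(0.02·87-3.2100) = 2.771
  Sd branch = 0.102·Sd^0.62·e^(0.033·RH+0.04·T) = 49.73 μm/a
  sum: 2.771 + 49.73 → r_corr = 52.5 μm/a
Long-term exponent b (ISO 9224 Table 2, B1) = 0.523
  D(7) = 52.5 × 7^0.523 = 52.5 × 2.767 = 145.3 μm
  Mass loss = 145.3 μm × 7.85 g/cm³ = 1140 g·m⁻²

D(7) = 1.14e+03 g·m⁻²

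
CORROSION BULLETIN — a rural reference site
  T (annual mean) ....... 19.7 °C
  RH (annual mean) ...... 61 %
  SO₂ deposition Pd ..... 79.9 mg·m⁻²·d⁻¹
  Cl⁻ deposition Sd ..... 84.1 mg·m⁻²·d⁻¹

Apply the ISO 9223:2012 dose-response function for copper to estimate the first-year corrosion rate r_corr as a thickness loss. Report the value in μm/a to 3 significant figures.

r_corr = 1.08 μm/a

copper: T>10 °C ⇒ hinge -0.080·(19.7−10) = -0.7760
  sulphur-dioxide contribution → 0.2786 μm/a
  chloride contribution → 0.8005 μm/a
  total first-year rate 1.079 μm/a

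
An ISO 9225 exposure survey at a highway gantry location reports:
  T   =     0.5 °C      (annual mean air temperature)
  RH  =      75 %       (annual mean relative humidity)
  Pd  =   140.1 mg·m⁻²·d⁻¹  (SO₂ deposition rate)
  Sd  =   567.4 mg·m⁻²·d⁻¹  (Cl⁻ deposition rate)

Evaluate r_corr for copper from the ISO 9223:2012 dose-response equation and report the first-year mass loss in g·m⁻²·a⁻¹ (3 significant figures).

r_corr = 12.1 g·m⁻²·a⁻¹

copper: T≤10 °C ⇒ hinge +0.126·(0.5−10) = -1.1970
  SO₂ term: 0.0053·140.1^0.26·exp(0.059·75-1.1970) = 0.4833
  Sd branch = 0.01025·Sd^0.27·e^(0.036·RH+0.049·T) = 0.866 μm/a
  r_corr = 0.4833 + 0.866 = 1.349 μm/a
Convert to mass loss: 1.349 μm/a × 8.96 g/cm³ = 12.09 g·m⁻²·a⁻¹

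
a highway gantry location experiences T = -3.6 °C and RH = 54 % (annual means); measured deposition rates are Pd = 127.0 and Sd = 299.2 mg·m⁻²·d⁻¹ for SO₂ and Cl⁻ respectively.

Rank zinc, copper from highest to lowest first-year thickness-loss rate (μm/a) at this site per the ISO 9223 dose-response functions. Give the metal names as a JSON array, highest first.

["zinc", "copper"]

zinc: f(T) = +0.038·(T−10) [T≤10 °C] = -0.5168
  SO₂ term: 0.0129·127.0^0.44·exp(0.046·54-0.5168) = 0.7773
  Cl⁻ term: 0.0175·299.2^0.57·exp(0.008·54+0.085·-3.6) = 0.5117
  sum: 0.7773 + 0.5117 → r_corr = 1.289 μm/a
copper: T≤10 °C ⇒ hinge +0.126·(-3.6−10) = -1.7136
  SO₂ term: 0.0053·127.0^0.26·exp(0.059·54-1.7136) = 0.08142
  Sd branch = 0.01025·Sd^0.27·e^(0.036·RH+0.049·T) = 0.2798 μm/a
  sum: 0.08142 + 0.2798 → r_corr = 0.3612 μm/a
Ordering by μm/a: zinc (1.29) > copper (0.361)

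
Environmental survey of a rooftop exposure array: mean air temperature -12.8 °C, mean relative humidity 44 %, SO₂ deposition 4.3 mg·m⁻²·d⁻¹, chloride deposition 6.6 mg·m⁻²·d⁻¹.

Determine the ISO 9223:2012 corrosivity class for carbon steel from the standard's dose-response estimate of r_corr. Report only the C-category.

C1

carbon steel: f(T) = +0.150·(T−10) [T≤10 °C] = -3.4200
  Pd branch = 1.77·Pd^0.52·e^(0.02·RH+f) = 0.298 μm/a
  Cl⁻ term: 0.102·6.6^0.62·exp(0.033·44+0.04·-12.8) = 0.8413
  r_corr = 0.298 + 0.8413 = 1.139 μm/a
ISO 9223 Table 2 (carbon steel): 0 < 1.14 ≤ 1.3 μm/a ⇒ C1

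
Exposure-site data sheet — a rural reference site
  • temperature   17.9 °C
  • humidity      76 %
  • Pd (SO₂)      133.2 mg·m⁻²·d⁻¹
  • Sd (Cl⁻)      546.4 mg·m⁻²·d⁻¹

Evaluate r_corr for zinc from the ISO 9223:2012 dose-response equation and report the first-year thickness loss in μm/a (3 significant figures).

r_corr = 7.44 μm/a

zinc: temperature factor f = -0.071·(7.9) = -0.5609
  SO₂ term: 0.0129·133.2^0.44·exp(0.046·76-0.5609) = 2.09
  Sd branch = 0.0175·Sd^0.57·e^(0.008·RH+0.085·T) = 5.349 μm/a
  r_corr = 2.09 + 5.349 = 7.438 μm/a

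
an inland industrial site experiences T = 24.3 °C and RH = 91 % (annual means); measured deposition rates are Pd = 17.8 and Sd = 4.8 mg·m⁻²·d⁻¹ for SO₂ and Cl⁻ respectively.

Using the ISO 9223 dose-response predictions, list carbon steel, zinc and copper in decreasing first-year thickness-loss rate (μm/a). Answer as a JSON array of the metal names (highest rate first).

carbon steel: T>10 °C ⇒ hinge -0.054·(24.3−10) = -0.7722
  sulphur-dioxide contribution → 22.56 μm/a
  chloride contribution → 14.36 μm/a
  total first-year rate 36.92 μm/a
zinc: T>10 °C ⇒ hinge -0.071·(24.3−10) = -1.0153
  sulphur-dioxide contribution → 1.091 μm/a
  chloride contribution → 0.6991 μm/a
  total first-year rate 1.79 μm/a
copper: temperature factor f = -0.080·(14.3) = -1.1440
  sulphur-dioxide contribution → 0.7661 μm/a
  chloride contribution → 1.363 μm/a
  ⇒ r_corr(copper) = 2.129 μm/a
Ordering by μm/a: carbon steel (36.9) > copper (2.13) > zinc (1.79)

["carbon steel", "copper", "zinc"]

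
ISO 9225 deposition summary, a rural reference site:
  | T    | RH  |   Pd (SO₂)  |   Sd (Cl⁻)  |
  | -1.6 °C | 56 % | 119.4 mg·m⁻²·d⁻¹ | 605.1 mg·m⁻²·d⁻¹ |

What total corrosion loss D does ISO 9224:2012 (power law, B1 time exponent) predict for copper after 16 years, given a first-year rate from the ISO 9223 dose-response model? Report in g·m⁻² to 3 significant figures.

D(16) = 29.4 g·m⁻²

copper: temperature factor f = +0.126·(-11.6) = -1.4616
  Pd branch = 0.0053·Pd^0.26·e^(0.059·RH+f) = 0.116 μm/a
  Cl⁻ term: 0.01025·605.1^0.27·exp(0.036·56+0.049·-1.6) = 0.4011
  sum: 0.116 + 0.4011 → r_corr = 0.5171 μm/a
ISO 9224: D(t) = r_corr · t^b with b = 0.667 (copper, B1)
  D(16) = 0.5171 × 16^0.667 = 0.5171 × 6.355 = 3.287 μm
  Mass loss = 3.287 μm × 8.96 g/cm³ = 29.45 g·m⁻²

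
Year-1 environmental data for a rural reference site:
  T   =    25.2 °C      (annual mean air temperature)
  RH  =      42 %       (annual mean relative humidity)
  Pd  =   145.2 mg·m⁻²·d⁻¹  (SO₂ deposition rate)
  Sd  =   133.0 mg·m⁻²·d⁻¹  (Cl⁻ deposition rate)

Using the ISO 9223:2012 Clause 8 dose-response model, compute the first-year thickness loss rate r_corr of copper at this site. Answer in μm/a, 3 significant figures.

r_corr = 0.667 μm/a

copper: T>10 °C ⇒ hinge -0.080·(25.2−10) = -1.2160
  Pd branch = 0.0053·Pd^0.26·e^(0.059·RH+f) = 0.06831 μm/a
  Sd branch = 0.01025·Sd^0.27·e^(0.036·RH+0.049·T) = 0.5985 μm/a
  sum: 0.06831 + 0.5985 → r_corr = 0.6668 μm/a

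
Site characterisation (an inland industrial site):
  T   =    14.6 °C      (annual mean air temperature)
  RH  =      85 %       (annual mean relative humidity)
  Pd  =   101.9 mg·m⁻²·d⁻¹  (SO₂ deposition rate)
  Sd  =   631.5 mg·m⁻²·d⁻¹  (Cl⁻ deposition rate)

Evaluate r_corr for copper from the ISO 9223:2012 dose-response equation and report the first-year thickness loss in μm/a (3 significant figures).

r_corr = 4.39 μm/a

copper: temperature factor f = -0.080·(4.6) = -0.3680
  Pd branch = 0.0053·Pd^0.26·e^(0.059·RH+f) = 1.839 μm/a
  Sd branch = 0.01025·Sd^0.27·e^(0.036·RH+0.049·T) = 2.55 μm/a
  sum: 1.839 + 2.55 → r_corr = 4.388 μm/a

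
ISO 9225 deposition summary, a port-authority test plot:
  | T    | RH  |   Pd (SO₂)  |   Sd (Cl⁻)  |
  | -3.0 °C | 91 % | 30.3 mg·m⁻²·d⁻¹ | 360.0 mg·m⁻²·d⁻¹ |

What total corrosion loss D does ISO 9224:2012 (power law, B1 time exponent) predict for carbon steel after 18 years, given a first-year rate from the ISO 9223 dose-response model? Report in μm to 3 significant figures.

D(18) = 359 μm

carbon steel: temperature factor f = +0.150·(-13.0) = -1.9500
  sulphur-dioxide contribution → 9.159 μm/a
  chloride contribution → 70.08 μm/a
  total first-year rate 79.24 μm/a
Power-law: D(18) = r_corr · 18^0.523
  D(18) = 79.24 × 18^0.523 = 79.24 × 4.534 = 359.3 μm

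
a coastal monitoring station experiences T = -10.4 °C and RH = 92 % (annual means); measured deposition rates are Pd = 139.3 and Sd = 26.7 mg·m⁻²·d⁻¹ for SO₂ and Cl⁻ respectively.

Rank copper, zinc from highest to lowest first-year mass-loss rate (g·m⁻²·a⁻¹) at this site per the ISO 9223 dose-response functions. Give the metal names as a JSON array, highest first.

copper: T≤10 °C ⇒ hinge +0.126·(-10.4−10) = -2.5704
  sulphur-dioxide contribution → 0.3332 μm/a
  chloride contribution → 0.4102 μm/a
  total first-year rate 0.7434 μm/a
  mass loss = 0.7434 μm/a × 8.96 g/cm³ = 6.661 g·m⁻²·a⁻¹
zinc: f(T) = +0.038·(T−10) [T≤10 °C] = -0.7752
  sulphur-dioxide contribution → 3.591 μm/a
  chloride contribution → 0.09815 μm/a
  total first-year rate 3.689 μm/a
  mass loss = 3.689 μm/a × 7.14 g/cm³ = 26.34 g·m⁻²·a⁻¹
Ordering by g·m⁻²·a⁻¹: zinc (26.3) > copper (6.66)

["zinc", "copper"]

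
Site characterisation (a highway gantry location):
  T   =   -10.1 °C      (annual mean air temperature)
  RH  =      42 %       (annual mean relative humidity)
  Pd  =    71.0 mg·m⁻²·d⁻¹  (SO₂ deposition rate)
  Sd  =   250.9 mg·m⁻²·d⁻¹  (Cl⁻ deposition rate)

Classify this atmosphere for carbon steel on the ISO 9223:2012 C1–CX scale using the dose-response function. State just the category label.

carbon steel: T≤10 °C ⇒ hinge +0.150·(-10.1−10) = -3.0150
  sulphur-dioxide contribution → 1.845 μm/a
  chloride contribution → 8.371 μm/a
  total first-year rate 10.22 μm/a
10.2 μm/a falls in (1.3, 25] for carbon steel → category C2

C2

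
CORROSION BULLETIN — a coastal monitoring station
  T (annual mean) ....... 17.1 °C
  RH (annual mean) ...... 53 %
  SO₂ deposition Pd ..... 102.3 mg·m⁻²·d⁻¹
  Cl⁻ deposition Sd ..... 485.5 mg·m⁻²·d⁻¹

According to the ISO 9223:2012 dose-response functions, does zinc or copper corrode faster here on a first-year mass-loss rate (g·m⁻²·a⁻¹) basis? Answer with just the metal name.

zinc

zinc: f(T) = -0.071·(T−10) [T>10 °C] = -0.5041
  sulphur-dioxide contribution → 0.6836 μm/a
  chloride contribution → 3.886 μm/a
  ⇒ r_corr(zinc) = 4.57 μm/a
  mass loss = 4.57 μm/a × 7.14 g/cm³ = 32.63 g·m⁻²·a⁻¹
copper: f(T) = -0.080·(T−10) [T>10 °C] = -0.5680
  sulphur-dioxide contribution → 0.2281 μm/a
  chloride contribution → 0.8483 μm/a
  total first-year rate 1.076 μm/a
  mass loss = 1.076 μm/a × 8.96 g/cm³ = 9.644 g·m⁻²·a⁻¹
Ordering by g·m⁻²·a⁻¹: zinc (32.6) > copper (9.64)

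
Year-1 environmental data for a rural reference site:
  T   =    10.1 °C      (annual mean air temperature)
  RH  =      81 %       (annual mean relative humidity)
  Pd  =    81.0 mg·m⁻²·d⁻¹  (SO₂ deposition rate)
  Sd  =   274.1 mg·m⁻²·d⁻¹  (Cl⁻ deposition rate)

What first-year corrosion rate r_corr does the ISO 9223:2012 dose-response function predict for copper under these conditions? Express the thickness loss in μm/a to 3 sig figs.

copper: temperature factor f = -0.080·(0.1) = -0.0080
  SO₂ term: 0.0053·81.0^0.26·exp(0.059·81-0.0080) = 1.961
  Sd branch = 0.01025·Sd^0.27·e^(0.036·RH+0.049·T) = 1.413 μm/a
  r_corr = 1.961 + 1.413 = 3.375 μm/a

r_corr = 3.37 μm/a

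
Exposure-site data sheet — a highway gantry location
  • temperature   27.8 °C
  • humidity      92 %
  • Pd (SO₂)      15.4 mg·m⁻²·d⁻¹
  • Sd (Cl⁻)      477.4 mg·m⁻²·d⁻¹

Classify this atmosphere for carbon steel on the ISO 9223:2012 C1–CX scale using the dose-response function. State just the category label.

carbon steel: f(T) = -0.054·(T−10) [T>10 °C] = -0.9612
  SO₂ term: 1.77·15.4^0.52·exp(0.02·92-0.9612) = 17.67
  Cl⁻ term: 0.102·477.4^0.62·exp(0.033·92+0.04·27.8) = 295.8
  r_corr = 17.67 + 295.8 = 313.4 μm/a
ISO 9223 Table 2 (carbon steel): 200 < 313 ≤ 700 μm/a ⇒ CX

CX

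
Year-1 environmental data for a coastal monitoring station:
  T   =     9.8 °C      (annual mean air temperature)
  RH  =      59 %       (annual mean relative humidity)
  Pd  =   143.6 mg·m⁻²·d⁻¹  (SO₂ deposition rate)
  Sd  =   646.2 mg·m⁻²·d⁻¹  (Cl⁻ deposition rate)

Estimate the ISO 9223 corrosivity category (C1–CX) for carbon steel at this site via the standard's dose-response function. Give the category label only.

C5

carbon steel: temperature factor f = +0.150·(-0.2) = -0.0300
  Pd branch = 1.77·Pd^0.52·e^(0.02·RH+f) = 73.98 μm/a
  Cl⁻ term: 0.102·646.2^0.62·exp(0.033·59+0.04·9.8) = 58.46
  sum: 73.98 + 58.46 → r_corr = 132.4 μm/a
132 μm/a falls in (80, 200] for carbon steel → category C5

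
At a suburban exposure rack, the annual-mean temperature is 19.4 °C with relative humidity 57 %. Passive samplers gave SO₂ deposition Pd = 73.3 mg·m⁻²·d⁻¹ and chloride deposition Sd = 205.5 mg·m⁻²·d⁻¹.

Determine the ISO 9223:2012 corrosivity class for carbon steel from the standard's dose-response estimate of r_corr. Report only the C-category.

C4

carbon steel: T>10 °C ⇒ hinge -0.054·(19.4−10) = -0.5076
  SO₂ term: 1.77·73.3^0.52·exp(0.02·57-0.5076) = 31.08
  Sd branch = 0.102·Sd^0.62·e^(0.033·RH+0.04·T) = 39.49 μm/a
  sum: 31.08 + 39.49 → r_corr = 70.57 μm/a
Category bounds: 50…80 μm/a bracket r_corr ⇒ C4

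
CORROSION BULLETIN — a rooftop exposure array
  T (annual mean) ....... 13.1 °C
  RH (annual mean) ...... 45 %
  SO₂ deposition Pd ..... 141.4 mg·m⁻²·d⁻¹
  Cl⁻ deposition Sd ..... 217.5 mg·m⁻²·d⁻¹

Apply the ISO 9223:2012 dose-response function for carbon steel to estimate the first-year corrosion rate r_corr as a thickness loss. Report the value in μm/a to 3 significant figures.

r_corr = 69.7 μm/a

carbon steel: T>10 °C ⇒ hinge -0.054·(13.1−10) = -0.1674
  sulphur-dioxide contribution → 48.35 μm/a
  chloride contribution → 21.4 μm/a
  total first-year rate 69.74 μm/a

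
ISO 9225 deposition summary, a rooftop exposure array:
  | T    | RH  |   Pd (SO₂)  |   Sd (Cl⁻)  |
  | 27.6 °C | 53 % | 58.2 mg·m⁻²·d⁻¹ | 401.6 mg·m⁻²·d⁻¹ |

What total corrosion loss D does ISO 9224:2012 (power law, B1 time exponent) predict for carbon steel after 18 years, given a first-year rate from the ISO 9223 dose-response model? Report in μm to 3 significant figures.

D(18) = 404 μm

carbon steel: temperature factor f = -0.054·(17.6) = -0.9504
  sulphur-dioxide contribution → 16.34 μm/a
  chloride contribution → 72.78 μm/a
  ⇒ r_corr(carbon steel) = 89.12 μm/a
ISO 9224: D(t) = r_corr · t^b with b = 0.523 (carbon steel, B1)
  D(18) = 89.12 × 18^0.523 = 89.12 × 4.534 = 404.1 μm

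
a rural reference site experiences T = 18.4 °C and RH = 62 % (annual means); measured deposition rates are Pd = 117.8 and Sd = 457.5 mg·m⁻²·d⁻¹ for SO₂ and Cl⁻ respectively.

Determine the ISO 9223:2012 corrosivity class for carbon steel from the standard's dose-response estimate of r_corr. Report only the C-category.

C5

carbon steel: T>10 °C ⇒ hinge -0.054·(18.4−10) = -0.4536
  Pd branch = 1.77·Pd^0.52·e^(0.02·RH+f) = 46.4 μm/a
  Cl⁻ term: 0.102·457.5^0.62·exp(0.033·62+0.04·18.4) = 73.49
  r_corr = 46.4 + 73.49 = 119.9 μm/a
ISO 9223 Table 2 (carbon steel): 80 < 120 ≤ 200 μm/a ⇒ C5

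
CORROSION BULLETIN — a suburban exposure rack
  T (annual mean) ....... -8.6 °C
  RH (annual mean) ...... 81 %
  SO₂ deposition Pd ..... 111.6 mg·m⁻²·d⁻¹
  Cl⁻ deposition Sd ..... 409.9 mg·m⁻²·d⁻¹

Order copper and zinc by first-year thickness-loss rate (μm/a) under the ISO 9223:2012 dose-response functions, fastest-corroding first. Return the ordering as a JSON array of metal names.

["zinc", "copper"]

copper: f(T) = +0.126·(T−10) [T≤10 °C] = -2.3436
  SO₂ term: 0.0053·111.6^0.26·exp(0.059·81-2.3436) = 0.2062
  Sd branch = 0.01025·Sd^0.27·e^(0.036·RH+0.049·T) = 0.6303 μm/a
  r_corr = 0.2062 + 0.6303 = 0.8365 μm/a
zinc: temperature factor f = +0.038·(-18.6) = -0.7068
  Pd branch = 0.0129·Pd^0.44·e^(0.046·RH+f) = 2.103 μm/a
  Cl⁻ term: 0.0175·409.9^0.57·exp(0.008·81+0.085·-8.6) = 0.4968
  sum: 2.103 + 0.4968 → r_corr = 2.6 μm/a
Ordering by μm/a: zinc (2.6) > copper (0.837)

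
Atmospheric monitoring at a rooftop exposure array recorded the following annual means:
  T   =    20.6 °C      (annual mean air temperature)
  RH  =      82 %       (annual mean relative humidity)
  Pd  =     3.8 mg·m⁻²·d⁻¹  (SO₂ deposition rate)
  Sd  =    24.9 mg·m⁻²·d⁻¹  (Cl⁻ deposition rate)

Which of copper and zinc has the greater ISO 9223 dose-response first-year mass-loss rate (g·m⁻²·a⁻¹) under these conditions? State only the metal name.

copper

copper: temperature factor f = -0.080·(10.6) = -0.8480
  sulphur-dioxide contribution → 0.4054 μm/a
  chloride contribution → 1.283 μm/a
  ⇒ r_corr(copper) = 1.688 μm/a
  mass loss = 1.688 μm/a × 8.96 g/cm³ = 15.12 g·m⁻²·a⁻¹
zinc: temperature factor f = -0.071·(10.6) = -0.7526
  sulphur-dioxide contribution → 0.4753 μm/a
  chloride contribution → 1.214 μm/a
  total first-year rate 1.689 μm/a
  mass loss = 1.689 μm/a × 7.14 g/cm³ = 12.06 g·m⁻²·a⁻¹
Ordering by g·m⁻²·a⁻¹: copper (15.1) > zinc (12.1)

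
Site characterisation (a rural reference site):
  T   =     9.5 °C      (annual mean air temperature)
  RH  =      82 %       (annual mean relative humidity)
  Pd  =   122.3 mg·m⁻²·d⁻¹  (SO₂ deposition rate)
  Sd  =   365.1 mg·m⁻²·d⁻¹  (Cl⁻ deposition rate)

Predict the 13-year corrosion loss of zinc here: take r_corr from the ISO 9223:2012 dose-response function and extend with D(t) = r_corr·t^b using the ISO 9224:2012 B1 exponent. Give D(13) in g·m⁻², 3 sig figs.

D(13) = 387 g·m⁻²

zinc: T≤10 °C ⇒ hinge +0.038·(9.5−10) = -0.0190
  Pd branch = 0.0129·Pd^0.44·e^(0.046·RH+f) = 4.56 μm/a
  Cl⁻ term: 0.0175·365.1^0.57·exp(0.008·82+0.085·9.5) = 2.184
  sum: 4.56 + 2.184 → r_corr = 6.744 μm/a
Power-law: D(13) = r_corr · 13^0.813
  D(13) = 6.744 × 13^0.813 = 6.744 × 8.047 = 54.27 μm
  Mass loss = 54.27 μm × 7.14 g/cm³ = 387.5 g·m⁻²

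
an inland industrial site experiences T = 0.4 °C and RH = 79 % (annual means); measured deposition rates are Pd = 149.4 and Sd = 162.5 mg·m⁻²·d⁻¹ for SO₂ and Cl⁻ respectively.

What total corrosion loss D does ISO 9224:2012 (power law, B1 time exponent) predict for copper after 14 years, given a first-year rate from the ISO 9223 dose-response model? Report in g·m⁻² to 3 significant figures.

copper: T≤10 °C ⇒ hinge +0.126·(0.4−10) = -1.2096
  SO₂ term: 0.0053·149.4^0.26·exp(0.059·79-1.2096) = 0.6145
  Cl⁻ term: 0.01025·162.5^0.27·exp(0.036·79+0.049·0.4) = 0.7101
  sum: 0.6145 + 0.7101 → r_corr = 1.325 μm/a
Power-law: D(14) = r_corr · 14^0.667
  D(14) = 1.325 × 14^0.667 = 1.325 × 5.814 = 7.701 μm
  Mass loss = 7.701 μm × 8.96 g/cm³ = 69 g·m⁻²

D(14) = 69.0 g·m⁻²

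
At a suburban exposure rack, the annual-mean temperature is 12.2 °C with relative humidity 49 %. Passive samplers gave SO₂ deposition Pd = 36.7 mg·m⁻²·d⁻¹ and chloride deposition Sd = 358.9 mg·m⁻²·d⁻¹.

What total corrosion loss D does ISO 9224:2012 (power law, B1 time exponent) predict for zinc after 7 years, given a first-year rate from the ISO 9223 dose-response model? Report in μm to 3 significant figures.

D(7) = 12.7 μm

zinc: temperature factor f = -0.071·(2.2) = -0.1562
  Pd branch = 0.0129·Pd^0.44·e^(0.046·RH+f) = 0.513 μm/a
  Sd branch = 0.0175·Sd^0.57·e^(0.008·RH+0.085·T) = 2.089 μm/a
  sum: 0.513 + 2.089 → r_corr = 2.602 μm/a
Long-term exponent b (ISO 9224 Table 2, B1) = 0.813
  D(7) = 2.602 × 7^0.813 = 2.602 × 4.865 = 12.66 μm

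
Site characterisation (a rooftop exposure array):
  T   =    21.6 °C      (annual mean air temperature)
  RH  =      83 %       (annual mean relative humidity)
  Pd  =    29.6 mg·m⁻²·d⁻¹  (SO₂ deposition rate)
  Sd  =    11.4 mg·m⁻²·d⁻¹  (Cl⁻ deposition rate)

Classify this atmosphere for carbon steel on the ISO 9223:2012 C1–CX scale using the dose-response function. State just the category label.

C3

carbon steel: f(T) = -0.054·(T−10) [T>10 °C] = -0.6264
  Pd branch = 1.77·Pd^0.52·e^(0.02·RH+f) = 28.97 μm/a
  Sd branch = 0.102·Sd^0.62·e^(0.033·RH+0.04·T) = 16.93 μm/a
  sum: 28.97 + 16.93 → r_corr = 45.9 μm/a
Category bounds: 25…50 μm/a bracket r_corr ⇒ C3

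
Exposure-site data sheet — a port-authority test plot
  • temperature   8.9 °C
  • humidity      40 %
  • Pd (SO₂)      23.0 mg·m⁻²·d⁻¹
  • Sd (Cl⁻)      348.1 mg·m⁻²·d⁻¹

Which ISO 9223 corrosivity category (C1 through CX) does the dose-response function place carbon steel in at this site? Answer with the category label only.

carbon steel: f(T) = +0.150·(T−10) [T≤10 °C] = -0.1650
  Pd branch = 1.77·Pd^0.52·e^(0.02·RH+f) = 17.05 μm/a
  Sd branch = 0.102·Sd^0.62·e^(0.033·RH+0.04·T) = 20.53 μm/a
  r_corr = 17.05 + 20.53 = 37.58 μm/a
Category bounds: 25…50 μm/a bracket r_corr ⇒ C3

C3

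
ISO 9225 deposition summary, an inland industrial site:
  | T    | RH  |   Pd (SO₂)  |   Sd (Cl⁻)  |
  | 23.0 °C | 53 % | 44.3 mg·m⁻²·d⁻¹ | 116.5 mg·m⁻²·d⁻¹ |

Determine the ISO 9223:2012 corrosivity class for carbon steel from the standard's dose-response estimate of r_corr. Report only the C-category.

C3

carbon steel: temperature factor f = -0.054·(13.0) = -0.7020
  SO₂ term: 1.77·44.3^0.52·exp(0.02·53-0.7020) = 18.18
  Sd branch = 0.102·Sd^0.62·e^(0.033·RH+0.04·T) = 28.11 μm/a
  sum: 18.18 + 28.11 → r_corr = 46.29 μm/a
Category bounds: 25…50 μm/a bracket r_corr ⇒ C3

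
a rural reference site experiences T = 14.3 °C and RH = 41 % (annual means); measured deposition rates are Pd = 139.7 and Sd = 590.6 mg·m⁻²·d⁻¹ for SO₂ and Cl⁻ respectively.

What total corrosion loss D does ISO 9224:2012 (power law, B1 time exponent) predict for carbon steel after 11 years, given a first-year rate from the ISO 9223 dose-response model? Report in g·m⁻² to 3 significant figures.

D(11) = 2.15e+03 g·m⁻²

carbon steel: f(T) = -0.054·(T−10) [T>10 °C] = -0.2322
  SO₂ term: 1.77·139.7^0.52·exp(0.02·41-0.2322) = 41.57
  Sd branch = 0.102·Sd^0.62·e^(0.033·RH+0.04·T) = 36.54 μm/a
  sum: 41.57 + 36.54 → r_corr = 78.11 μm/a
Power-law: D(11) = r_corr · 11^0.523
  D(11) = 78.11 × 11^0.523 = 78.11 × 3.505 = 273.8 μm
  Mass loss = 273.8 μm × 7.85 g/cm³ = 2149 g·m⁻²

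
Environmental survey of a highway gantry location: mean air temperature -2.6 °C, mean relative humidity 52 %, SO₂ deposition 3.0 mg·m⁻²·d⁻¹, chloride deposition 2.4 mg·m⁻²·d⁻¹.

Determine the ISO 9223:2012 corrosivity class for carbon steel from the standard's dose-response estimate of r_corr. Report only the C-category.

C2

carbon steel: temperature factor f = +0.150·(-12.6) = -1.8900
  SO₂ term: 1.77·3.0^0.52·exp(0.02·52-1.8900) = 1.339
  Cl⁻ term: 0.102·2.4^0.62·exp(0.033·52+0.04·-2.6) = 0.8799
  sum: 1.339 + 0.8799 → r_corr = 2.219 μm/a
ISO 9223 Table 2 (carbon steel): 1.3 < 2.22 ≤ 25 μm/a ⇒ C2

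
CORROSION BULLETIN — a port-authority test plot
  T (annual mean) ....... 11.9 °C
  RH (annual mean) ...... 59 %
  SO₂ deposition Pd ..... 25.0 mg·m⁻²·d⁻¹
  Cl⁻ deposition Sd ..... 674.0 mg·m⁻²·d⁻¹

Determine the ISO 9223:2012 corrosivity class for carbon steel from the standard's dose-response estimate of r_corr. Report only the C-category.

C5

carbon steel: f(T) = -0.054·(T−10) [T>10 °C] = -0.1026
  SO₂ term: 1.77·25.0^0.52·exp(0.02·59-0.1026) = 27.72
  Cl⁻ term: 0.102·674.0^0.62·exp(0.033·59+0.04·11.9) = 65.26
  sum: 27.72 + 65.26 → r_corr = 92.98 μm/a
Category bounds: 80…200 μm/a bracket r_corr ⇒ C5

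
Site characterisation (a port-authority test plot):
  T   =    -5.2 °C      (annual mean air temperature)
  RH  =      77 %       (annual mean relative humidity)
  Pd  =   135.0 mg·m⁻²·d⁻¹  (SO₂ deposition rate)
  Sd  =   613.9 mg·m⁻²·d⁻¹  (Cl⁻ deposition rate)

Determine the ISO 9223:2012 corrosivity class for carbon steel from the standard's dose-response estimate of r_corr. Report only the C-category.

C4

carbon steel: temperature factor f = +0.150·(-15.2) = -2.2800
  SO₂ term: 1.77·135.0^0.52·exp(0.02·77-2.2800) = 10.82
  Cl⁻ term: 0.102·613.9^0.62·exp(0.033·77+0.04·-5.2) = 56.29
  r_corr = 10.82 + 56.29 = 67.11 μm/a
Category bounds: 50…80 μm/a bracket r_corr ⇒ C4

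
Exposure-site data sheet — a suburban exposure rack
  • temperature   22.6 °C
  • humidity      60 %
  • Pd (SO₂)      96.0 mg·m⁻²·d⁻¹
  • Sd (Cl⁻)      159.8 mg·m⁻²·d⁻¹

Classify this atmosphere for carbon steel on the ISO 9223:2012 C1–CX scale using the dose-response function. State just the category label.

C4

carbon steel: f(T) = -0.054·(T−10) [T>10 °C] = -0.6804
  SO₂ term: 1.77·96.0^0.52·exp(0.02·60-0.6804) = 31.95
  Cl⁻ term: 0.102·159.8^0.62·exp(0.033·60+0.04·22.6) = 42.4
  r_corr = 31.95 + 42.4 = 74.34 μm/a
74.3 μm/a falls in (50, 80] for carbon steel → category C4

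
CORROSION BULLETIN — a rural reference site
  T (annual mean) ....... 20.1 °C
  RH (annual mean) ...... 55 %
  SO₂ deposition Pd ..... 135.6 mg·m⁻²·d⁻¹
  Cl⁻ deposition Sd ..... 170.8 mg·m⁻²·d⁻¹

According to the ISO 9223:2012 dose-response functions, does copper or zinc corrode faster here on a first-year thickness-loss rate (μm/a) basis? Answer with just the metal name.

copper: temperature factor f = -0.080·(10.1) = -0.8080
  SO₂ term: 0.0053·135.6^0.26·exp(0.059·55-0.8080) = 0.2173
  Sd branch = 0.01025·Sd^0.27·e^(0.036·RH+0.049·T) = 0.7964 μm/a
  sum: 0.2173 + 0.7964 → r_corr = 1.014 μm/a
zinc: T>10 °C ⇒ hinge -0.071·(20.1−10) = -0.7171
  Pd branch = 0.0129·Pd^0.44·e^(0.046·RH+f) = 0.6857 μm/a
  Sd branch = 0.0175·Sd^0.57·e^(0.008·RH+0.085·T) = 2.81 μm/a
  sum: 0.6857 + 2.81 → r_corr = 3.495 μm/a
Ordering by μm/a: zinc (3.5) > copper (1.01)

zinc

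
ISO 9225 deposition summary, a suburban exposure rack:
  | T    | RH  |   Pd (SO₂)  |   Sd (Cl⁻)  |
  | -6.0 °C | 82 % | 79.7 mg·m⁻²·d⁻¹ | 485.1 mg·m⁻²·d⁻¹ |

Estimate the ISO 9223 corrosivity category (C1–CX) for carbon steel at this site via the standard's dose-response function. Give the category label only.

C4

carbon steel: temperature factor f = +0.150·(-16.0) = -2.4000
  SO₂ term: 1.77·79.7^0.52·exp(0.02·82-2.4000) = 8.066
  Cl⁻ term: 0.102·485.1^0.62·exp(0.033·82+0.04·-6.0) = 55.56
  r_corr = 8.066 + 55.56 = 63.63 μm/a
63.6 μm/a falls in (50, 80] for carbon steel → category C4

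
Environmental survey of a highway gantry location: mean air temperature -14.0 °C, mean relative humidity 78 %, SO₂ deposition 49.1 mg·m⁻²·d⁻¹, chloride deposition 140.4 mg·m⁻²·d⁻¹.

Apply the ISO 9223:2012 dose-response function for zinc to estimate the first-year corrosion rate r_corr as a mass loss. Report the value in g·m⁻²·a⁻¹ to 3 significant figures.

r_corr = 8.61 g·m⁻²·a⁻¹

zinc: f(T) = +0.038·(T−10) [T≤10 °C] = -0.9120
  sulphur-dioxide contribution → 1.04 μm/a
  chloride contribution → 0.1664 μm/a
  total first-year rate 1.206 μm/a
Convert to mass loss: 1.206 μm/a × 7.14 g/cm³ = 8.611 g·m⁻²·a⁻¹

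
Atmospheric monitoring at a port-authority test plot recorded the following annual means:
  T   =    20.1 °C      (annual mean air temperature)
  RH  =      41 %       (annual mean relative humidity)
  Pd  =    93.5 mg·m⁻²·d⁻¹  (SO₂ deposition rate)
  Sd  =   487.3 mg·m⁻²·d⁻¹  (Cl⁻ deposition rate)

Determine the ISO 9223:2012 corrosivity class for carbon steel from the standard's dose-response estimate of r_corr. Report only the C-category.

carbon steel: temperature factor f = -0.054·(10.1) = -0.5454
  SO₂ term: 1.77·93.5^0.52·exp(0.02·41-0.5454) = 24.66
  Sd branch = 0.102·Sd^0.62·e^(0.033·RH+0.04·T) = 40.91 μm/a
  r_corr = 24.66 + 40.91 = 65.57 μm/a
Category bounds: 50…80 μm/a bracket r_corr ⇒ C4

C4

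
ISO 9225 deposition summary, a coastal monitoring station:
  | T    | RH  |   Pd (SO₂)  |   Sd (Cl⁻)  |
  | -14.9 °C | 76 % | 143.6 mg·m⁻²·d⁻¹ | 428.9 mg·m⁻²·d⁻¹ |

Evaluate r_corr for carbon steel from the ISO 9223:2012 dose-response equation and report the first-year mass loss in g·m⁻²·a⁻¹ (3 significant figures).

carbon steel: temperature factor f = +0.150·(-24.9) = -3.7350
  SO₂ term: 1.77·143.6^0.52·exp(0.02·76-3.7350) = 2.557
  Sd branch = 0.102·Sd^0.62·e^(0.033·RH+0.04·T) = 29.58 μm/a
  sum: 2.557 + 29.58 → r_corr = 32.14 μm/a
Convert to mass loss: 32.14 μm/a × 7.85 g/cm³ = 252.3 g·m⁻²·a⁻¹

r_corr = 252 g·m⁻²·a⁻¹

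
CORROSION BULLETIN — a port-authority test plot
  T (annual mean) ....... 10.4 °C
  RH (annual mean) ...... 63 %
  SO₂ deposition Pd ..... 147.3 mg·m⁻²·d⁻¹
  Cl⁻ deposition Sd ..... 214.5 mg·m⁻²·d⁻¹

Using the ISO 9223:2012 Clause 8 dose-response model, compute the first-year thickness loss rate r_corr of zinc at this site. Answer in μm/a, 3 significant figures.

zinc: T>10 °C ⇒ hinge -0.071·(10.4−10) = -0.0284
  Pd branch = 0.0129·Pd^0.44·e^(0.046·RH+f) = 2.046 μm/a
  Cl⁻ term: 0.0175·214.5^0.57·exp(0.008·63+0.085·10.4) = 1.495
  r_corr = 2.046 + 1.495 = 3.541 μm/a

r_corr = 3.54 μm/a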